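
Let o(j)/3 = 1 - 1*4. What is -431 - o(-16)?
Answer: -422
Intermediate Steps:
o(j) = -9 (o(j) = 3*(1 - 1*4) = 3*(1 - 4) = 3*(-3) = -9)
-431 - o(-16) = -431 - 1*(-9) = -431 + 9 = -422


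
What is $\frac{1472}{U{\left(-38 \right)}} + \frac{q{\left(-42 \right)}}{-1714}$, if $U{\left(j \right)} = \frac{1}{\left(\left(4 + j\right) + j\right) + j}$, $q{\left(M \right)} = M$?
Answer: $- \frac{138765419}{857} \approx -1.6192 \cdot 10^{5}$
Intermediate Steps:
$U{\left(j \right)} = \frac{1}{4 + 3 j}$ ($U{\left(j \right)} = \frac{1}{\left(4 + 2 j\right) + j} = \frac{1}{4 + 3 j}$)
$\frac{1472}{U{\left(-38 \right)}} + \frac{q{\left(-42 \right)}}{-1714} = \frac{1472}{\frac{1}{4 + 3 \left(-38\right)}} - \frac{42}{-1714} = \frac{1472}{\frac{1}{4 - 114}} - - \frac{21}{857} = \frac{1472}{\frac{1}{-110}} + \frac{21}{857} = \frac{1472}{- \frac{1}{110}} + \frac{21}{857} = 1472 \left(-110\right) + \frac{21}{857} = -161920 + \frac{21}{857} = - \frac{138765419}{857}$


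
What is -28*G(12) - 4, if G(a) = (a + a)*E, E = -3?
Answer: 2012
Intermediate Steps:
G(a) = -6*a (G(a) = (a + a)*(-3) = (2*a)*(-3) = -6*a)
-28*G(12) - 4 = -(-168)*12 - 4 = -28*(-72) - 4 = 2016 - 4 = 2012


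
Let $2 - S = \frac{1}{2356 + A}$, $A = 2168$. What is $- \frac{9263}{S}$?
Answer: $- \frac{41905812}{9047} \approx -4632.0$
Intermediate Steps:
$S = \frac{9047}{4524}$ ($S = 2 - \frac{1}{2356 + 2168} = 2 - \frac{1}{4524} = \frac{9047}{4524} \approx 1.9998$)
$- \frac{9263}{S} = - \frac{9263}{\frac{9047}{4524}} = \left(-9263\right) \frac{4524}{9047} = - \frac{41905812}{9047}$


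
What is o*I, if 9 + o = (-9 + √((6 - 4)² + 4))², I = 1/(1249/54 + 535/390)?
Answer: 702/215 - 3159*√2/2150 ≈ 1.1872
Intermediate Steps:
I = 351/8600 (I = 1/(1249*(1/54) + 535*(1/390)) = 1/(1249/54 + 107/78) = 1/(8600/351) = 351/8600 ≈ 0.040814)
o = -9 + (-9 + 2*√2)² (o = -9 + (-9 + √((6 - 4)² + 4))² = -9 + (-9 + √(2² + 4))² = -9 + (-9 + √(4 + 4))² = -9 + (-9 + √8)² = -9 + (-9 + 2*√2)² ≈ 29.088)
o*I = (80 - 36*√2)*(351/8600) = 702/215 - 3159*√2/2150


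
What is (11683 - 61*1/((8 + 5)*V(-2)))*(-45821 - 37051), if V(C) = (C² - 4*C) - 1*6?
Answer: -12585673956/13 ≈ -9.6813e+8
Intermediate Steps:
V(C) = -6 + C² - 4*C (V(C) = (C² - 4*C) - 6 = -6 + C² - 4*C)
(11683 - 61*1/((8 + 5)*V(-2)))*(-45821 - 37051) = (11683 - 61*1/((8 + 5)*(-6 + (-2)² - 4*(-2))))*(-45821 - 37051) = (11683 - 61*1/(13*(-6 + 4 + 8)))*(-82872) = (11683 - 61/(13*6))*(-82872) = (11683 - 61/78)*(-82872) = (911213/78)*(-82872) = -12585673956/13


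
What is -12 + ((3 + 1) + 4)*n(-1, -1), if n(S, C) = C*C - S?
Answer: 4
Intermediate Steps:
n(S, C) = C**2 - S
-12 + ((3 + 1) + 4)*n(-1, -1) = -12 + ((3 + 1) + 4)*((-1)**2 - 1*(-1)) = -12 + (4 + 4)*(1 + 1) = -12 + 8*2 = -12 + 16 = 4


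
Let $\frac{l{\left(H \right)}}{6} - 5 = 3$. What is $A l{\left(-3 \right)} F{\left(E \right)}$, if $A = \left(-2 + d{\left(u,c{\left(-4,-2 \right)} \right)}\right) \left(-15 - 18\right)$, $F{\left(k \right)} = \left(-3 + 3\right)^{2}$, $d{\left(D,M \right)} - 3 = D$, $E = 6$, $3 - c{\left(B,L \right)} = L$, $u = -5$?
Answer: $0$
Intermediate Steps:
$l{\left(H \right)} = 48$ ($l{\left(H \right)} = 30 + 6 \cdot 3 = 30 + 18 = 48$)
$c{\left(B,L \right)} = 3 - L$
$d{\left(D,M \right)} = 3 + D$
$F{\left(k \right)} = 0$ ($F{\left(k \right)} = 0^{2} = 0$)
$A = 132$ ($A = \left(-2 + \left(3 - 5\right)\right) \left(-15 - 18\right) = \left(-2 - 2\right) \left(-33\right) = \left(-4\right) \left(-33\right) = 132$)
$A l{\left(-3 \right)} F{\left(E \right)} = 132 \cdot 48 \cdot 0 = 6336 \cdot 0 = 0$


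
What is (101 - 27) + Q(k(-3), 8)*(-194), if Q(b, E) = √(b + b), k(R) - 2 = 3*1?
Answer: 74 - 194*√10 ≈ -539.48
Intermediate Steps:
k(R) = 5 (k(R) = 2 + 3*1 = 2 + 3 = 5)
Q(b, E) = √2*√b (Q(b, E) = √(2*b) = √2*√b)
(101 - 27) + Q(k(-3), 8)*(-194) = (101 - 27) + (√2*√5)*(-194) = 74 + √10*(-194) = 74 - 194*√10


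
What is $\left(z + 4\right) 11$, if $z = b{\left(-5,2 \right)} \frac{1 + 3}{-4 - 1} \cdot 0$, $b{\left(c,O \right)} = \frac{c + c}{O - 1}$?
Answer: $44$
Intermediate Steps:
$b{\left(c,O \right)} = \frac{2 c}{-1 + O}$
$z = 0$ ($z = 2 \left(-5\right) \frac{1}{-1 + 2} \frac{1 + 3}{-4 - 1} \cdot 0 = 2 \left(-5\right) 1^{-1} \frac{4}{-5} \cdot 0 = 2 \left(-5\right) 1 \cdot 4 \left(- \frac{1}{5}\right) 0 = \left(-10\right) \left(- \frac{4}{5}\right) 0 = 8 \cdot 0 = 0$)
$\left(z + 4\right) 11 = \left(0 + 4\right) 11 = 4 \cdot 11 = 44$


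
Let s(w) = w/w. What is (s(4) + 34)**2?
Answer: 1225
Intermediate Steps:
s(w) = 1
(s(4) + 34)**2 = (1 + 34)**2 = 35**2 = 1225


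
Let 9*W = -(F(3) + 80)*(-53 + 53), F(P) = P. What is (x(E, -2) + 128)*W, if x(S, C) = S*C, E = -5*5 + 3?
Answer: 0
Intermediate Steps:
E = -22 (E = -25 + 3 = -22)
x(S, C) = C*S
W = 0 (W = (-(3 + 80)*(-53 + 53))/9 = (-83*0)/9 = (-1*0)/9 = (⅑)*0 = 0)
(x(E, -2) + 128)*W = (-2*(-22) + 128)*0 = (44 + 128)*0 = 172*0 = 0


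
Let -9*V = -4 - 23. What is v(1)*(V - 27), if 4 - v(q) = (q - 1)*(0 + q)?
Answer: -96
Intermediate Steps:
v(q) = 4 - q*(-1 + q) (v(q) = 4 - (q - 1)*(0 + q) = 4 - (-1 + q)*q = 4 - q*(-1 + q))
V = 3 (V = -(-4 - 23)/9 = -⅑*(-27) = 3)
v(1)*(V - 27) = (4 + 1 - 1*1²)*(3 - 27) = (4 + 1 - 1*1)*(-24) = (4 + 1 - 1)*(-24) = 4*(-24) = -96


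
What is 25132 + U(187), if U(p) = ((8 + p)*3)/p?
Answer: 4700269/187 ≈ 25135.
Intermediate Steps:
U(p) = (24 + 3*p)/p
25132 + U(187) = 25132 + (3 + 24/187) = 25132 + 585/187 = 4700269/187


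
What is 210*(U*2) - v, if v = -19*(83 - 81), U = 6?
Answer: 2558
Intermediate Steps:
v = -38 (v = -19*2 = -38)
210*(U*2) - v = 210*(6*2) - 1*(-38) = 210*12 + 38 = 2520 + 38 = 2558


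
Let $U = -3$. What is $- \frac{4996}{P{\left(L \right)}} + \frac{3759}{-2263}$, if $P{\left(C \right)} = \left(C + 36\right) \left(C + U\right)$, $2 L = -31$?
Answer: $\frac{39521389}{3432971} \approx 11.512$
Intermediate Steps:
$L = - \frac{31}{2}$ ($L = \frac{1}{2} \left(-31\right) = - \frac{31}{2} \approx -15.5$)
$P{\left(C \right)} = \left(-3 + C\right) \left(36 + C\right)$ ($P{\left(C \right)} = \left(C + 36\right) \left(C - 3\right) = \left(36 + C\right) \left(-3 + C\right) = \left(-3 + C\right) \left(36 + C\right)$)
$- \frac{4996}{P{\left(L \right)}} + \frac{3759}{-2263} = - \frac{4996}{-108 + \left(- \frac{31}{2}\right)^{2} + 33 \left(- \frac{31}{2}\right)} + \frac{3759}{-2263} = - \frac{4996}{-108 + \frac{961}{4} - \frac{1023}{2}} + 3759 \left(- \frac{1}{2263}\right) = - \frac{4996}{- \frac{1517}{4}} - \frac{3759}{2263} = \left(-4996\right) \left(- \frac{4}{1517}\right) - \frac{3759}{2263} = \frac{19984}{1517} - \frac{3759}{2263} = \frac{39521389}{3432971}$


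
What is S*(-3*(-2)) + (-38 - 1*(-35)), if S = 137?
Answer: 819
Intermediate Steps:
S*(-3*(-2)) + (-38 - 1*(-35)) = 137*(-3*(-2)) + (-38 - 1*(-35)) = 137*6 + (-38 + 35) = 822 - 3 = 819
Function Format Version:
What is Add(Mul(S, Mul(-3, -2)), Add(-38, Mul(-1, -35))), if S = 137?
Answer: 819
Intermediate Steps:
Add(Mul(S, Mul(-3, -2)), Add(-38, Mul(-1, -35))) = Add(Mul(137, Mul(-3, -2)), Add(-38, Mul(-1, -35))) = Add(Mul(137, 6), Add(-38, 35)) = Add(822, -3) = 819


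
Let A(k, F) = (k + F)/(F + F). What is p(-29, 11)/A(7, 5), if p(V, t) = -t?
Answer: -55/6 ≈ -9.1667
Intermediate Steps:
A(k, F) = (F + k)/(2*F) (A(k, F) = (F + k)/((2*F)) = (F + k)*(1/(2*F)) = (F + k)/(2*F))
p(-29, 11)/A(7, 5) = (-1*11)/(((½)*(5 + 7)/5)) = -11/((½)*(⅕)*12) = -11/6/5 = -11*⅚ = -55/6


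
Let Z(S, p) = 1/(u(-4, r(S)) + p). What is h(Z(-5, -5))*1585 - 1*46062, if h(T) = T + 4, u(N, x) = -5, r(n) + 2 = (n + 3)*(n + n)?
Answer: -79761/2 ≈ -39881.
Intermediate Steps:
r(n) = -2 + 2*n*(3 + n) (r(n) = -2 + (n + 3)*(n + n) = -2 + (3 + n)*(2*n) = -2 + 2*n*(3 + n))
Z(S, p) = 1/(-5 + p)
h(T) = 4 + T
h(Z(-5, -5))*1585 - 1*46062 = (4 + 1/(-5 - 5))*1585 - 1*46062 = (4 + 1/(-10))*1585 - 46062 = (4 - ⅒)*1585 - 46062 = (39/10)*1585 - 46062 = 12363/2 - 46062 = -79761/2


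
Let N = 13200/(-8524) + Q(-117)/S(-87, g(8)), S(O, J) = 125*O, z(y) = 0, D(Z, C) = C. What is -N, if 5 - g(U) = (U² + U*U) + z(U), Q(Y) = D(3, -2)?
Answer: 35883238/23174625 ≈ 1.5484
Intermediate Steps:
Q(Y) = -2
g(U) = 5 - 2*U² (g(U) = 5 - ((U² + U*U) + 0) = 5 - ((U² + U²) + 0) = 5 - (2*U² + 0) = 5 - 2*U²)
N = -35883238/23174625 (N = 13200/(-8524) - 2/(125*(-87)) = 13200*(-1/8524) - 2/(-10875) = -3300/2131 - 2*(-1/10875) = -3300/2131 + 2/10875 = -35883238/23174625 ≈ -1.5484)
-N = -1*(-35883238/23174625) = 35883238/23174625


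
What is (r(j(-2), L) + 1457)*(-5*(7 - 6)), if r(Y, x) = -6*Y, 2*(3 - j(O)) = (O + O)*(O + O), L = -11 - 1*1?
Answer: -7435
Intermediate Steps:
L = -12 (L = -11 - 1 = -12)
j(O) = 3 - 2*O**2 (j(O) = 3 - (O + O)*(O + O)/2 = 3 - 2*O*2*O/2 = 3 - 2*O**2)
(r(j(-2), L) + 1457)*(-5*(7 - 6)) = (-6*(3 - 2*(-2)**2) + 1457)*(-5*(7 - 6)) = (-6*(3 - 2*4) + 1457)*(-5*1) = (-6*(3 - 8) + 1457)*(-5) = (-6*(-5) + 1457)*(-5) = (30 + 1457)*(-5) = 1487*(-5) = -7435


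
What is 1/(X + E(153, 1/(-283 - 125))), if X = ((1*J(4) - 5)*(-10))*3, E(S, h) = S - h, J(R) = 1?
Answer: 408/111385 ≈ 0.0036630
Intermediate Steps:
X = 120 (X = ((1*1 - 5)*(-10))*3 = ((1 - 5)*(-10))*3 = -4*(-10)*3 = 40*3 = 120)
1/(X + E(153, 1/(-283 - 125))) = 1/(120 + (153 - 1/(-283 - 125))) = 1/(120 + (153 - 1/(-408))) = 1/(120 + (153 - 1*(-1/408))) = 1/(120 + (153 + 1/408)) = 1/(120 + 62425/408) = 1/(111385/408) = 408/111385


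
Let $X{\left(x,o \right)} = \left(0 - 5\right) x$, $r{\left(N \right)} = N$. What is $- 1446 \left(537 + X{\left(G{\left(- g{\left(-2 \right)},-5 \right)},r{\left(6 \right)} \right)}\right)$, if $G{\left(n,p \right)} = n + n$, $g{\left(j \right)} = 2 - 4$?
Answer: $-747582$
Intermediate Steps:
$g{\left(j \right)} = -2$ ($g{\left(j \right)} = 2 - 4 = -2$)
$G{\left(n,p \right)} = 2 n$
$X{\left(x,o \right)} = - 5 x$
$- 1446 \left(537 + X{\left(G{\left(- g{\left(-2 \right)},-5 \right)},r{\left(6 \right)} \right)}\right) = - 1446 \left(537 - 5 \cdot 2 \left(\left(-1\right) \left(-2\right)\right)\right) = - 1446 \left(537 - 5 \cdot 2 \cdot 2\right) = - 1446 \left(537 - 20\right) = \left(-1446\right) 517 = -747582$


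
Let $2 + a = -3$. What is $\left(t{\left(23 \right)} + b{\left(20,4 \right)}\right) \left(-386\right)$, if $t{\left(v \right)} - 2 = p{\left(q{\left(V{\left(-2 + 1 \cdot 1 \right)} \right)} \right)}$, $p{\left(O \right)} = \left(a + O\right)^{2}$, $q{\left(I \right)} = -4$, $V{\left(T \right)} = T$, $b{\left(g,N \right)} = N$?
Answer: $-33582$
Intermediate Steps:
$a = -5$ ($a = -2 - 3 = -5$)
$p{\left(O \right)} = \left(-5 + O\right)^{2}$
$t{\left(v \right)} = 83$ ($t{\left(v \right)} = 2 + \left(-5 - 4\right)^{2} = 2 + \left(-9\right)^{2} = 2 + 81 = 83$)
$\left(t{\left(23 \right)} + b{\left(20,4 \right)}\right) \left(-386\right) = \left(83 + 4\right) \left(-386\right) = 87 \left(-386\right) = -33582$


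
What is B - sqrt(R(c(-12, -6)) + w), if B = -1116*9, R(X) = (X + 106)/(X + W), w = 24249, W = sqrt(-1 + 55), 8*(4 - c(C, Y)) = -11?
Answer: -10044 - sqrt(1043598 + 581976*sqrt(6))/sqrt(43 + 24*sqrt(6)) ≈ -10200.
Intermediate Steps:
c(C, Y) = 43/8 (c(C, Y) = 4 - 1/8*(-11) = 4 + 11/8 = 43/8)
W = 3*sqrt(6) (W = sqrt(54) = 3*sqrt(6) ≈ 7.3485)
R(X) = (106 + X)/(X + 3*sqrt(6)) (R(X) = (X + 106)/(X + 3*sqrt(6)) = (106 + X)/(X + 3*sqrt(6)))
B = -10044
B - sqrt(R(c(-12, -6)) + w) = -10044 - sqrt((106 + 43/8)/(43/8 + 3*sqrt(6)) + 24249) = -10044 - sqrt((891/8)/(43/8 + 3*sqrt(6)) + 24249) = -10044 - sqrt(891/(8*(43/8 + 3*sqrt(6))) + 24249) = -10044 - sqrt(24249 + 891/(8*(43/8 + 3*sqrt(6))))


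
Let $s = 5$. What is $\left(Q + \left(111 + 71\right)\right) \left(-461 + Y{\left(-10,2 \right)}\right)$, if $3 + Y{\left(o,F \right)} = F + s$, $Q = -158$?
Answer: $-10968$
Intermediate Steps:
$Y{\left(o,F \right)} = 2 + F$ ($Y{\left(o,F \right)} = -3 + \left(F + 5\right) = -3 + \left(5 + F\right) = 2 + F$)
$\left(Q + \left(111 + 71\right)\right) \left(-461 + Y{\left(-10,2 \right)}\right) = \left(-158 + \left(111 + 71\right)\right) \left(-461 + \left(2 + 2\right)\right) = \left(-158 + 182\right) \left(-461 + 4\right) = 24 \left(-457\right) = -10968$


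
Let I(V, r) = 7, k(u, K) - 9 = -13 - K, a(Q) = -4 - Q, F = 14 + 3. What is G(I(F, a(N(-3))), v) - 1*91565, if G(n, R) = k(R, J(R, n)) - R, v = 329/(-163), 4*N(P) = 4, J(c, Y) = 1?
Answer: -14925581/163 ≈ -91568.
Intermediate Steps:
N(P) = 1 (N(P) = (¼)*4 = 1)
v = -329/163 (v = 329*(-1/163) = -329/163 ≈ -2.0184)
F = 17
k(u, K) = -4 - K (k(u, K) = 9 + (-13 - K) = -4 - K)
G(n, R) = -5 - R (G(n, R) = (-4 - 1*1) - R = (-4 - 1) - R = -5 - R)
G(I(F, a(N(-3))), v) - 1*91565 = (-5 - 1*(-329/163)) - 1*91565 = (-5 + 329/163) - 91565 = -486/163 - 91565 = -14925581/163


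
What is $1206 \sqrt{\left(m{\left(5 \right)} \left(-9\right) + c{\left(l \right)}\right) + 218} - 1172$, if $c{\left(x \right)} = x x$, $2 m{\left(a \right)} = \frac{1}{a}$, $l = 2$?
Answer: $-1172 + \frac{603 \sqrt{22110}}{5} \approx 16761.0$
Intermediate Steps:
$m{\left(a \right)} = \frac{1}{2 a}$
$c{\left(x \right)} = x^{2}$
$1206 \sqrt{\left(m{\left(5 \right)} \left(-9\right) + c{\left(l \right)}\right) + 218} - 1172 = 1206 \sqrt{\left(\frac{1}{2 \cdot 5} \left(-9\right) + 2^{2}\right) + 218} - 1172 = 1206 \sqrt{\left(\frac{1}{2} \cdot \frac{1}{5} \left(-9\right) + 4\right) + 218} - 1172 = 1206 \sqrt{\left(\frac{1}{10} \left(-9\right) + 4\right) + 218} - 1172 = 1206 \sqrt{\left(- \frac{9}{10} + 4\right) + 218} - 1172 = 1206 \sqrt{\frac{31}{10} + 218} - 1172 = 1206 \sqrt{\frac{2211}{10}} - 1172 = 1206 \frac{\sqrt{22110}}{10} - 1172 = \frac{603 \sqrt{22110}}{5} - 1172 = -1172 + \frac{603 \sqrt{22110}}{5}$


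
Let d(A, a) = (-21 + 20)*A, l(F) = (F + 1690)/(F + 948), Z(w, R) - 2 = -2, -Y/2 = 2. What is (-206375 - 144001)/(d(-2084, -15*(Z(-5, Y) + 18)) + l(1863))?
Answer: -984906936/5861677 ≈ -168.02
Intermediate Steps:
Y = -4 (Y = -2*2 = -4)
Z(w, R) = 0 (Z(w, R) = 2 - 2 = 0)
l(F) = (1690 + F)/(948 + F)
d(A, a) = -A
(-206375 - 144001)/(d(-2084, -15*(Z(-5, Y) + 18)) + l(1863)) = (-206375 - 144001)/(-1*(-2084) + (1690 + 1863)/(948 + 1863)) = -350376/(2084 + 3553/2811) = -350376/5861677/2811 = -350376*2811/5861677 = -984906936/5861677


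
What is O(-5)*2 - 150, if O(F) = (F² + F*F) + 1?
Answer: -48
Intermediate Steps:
O(F) = 1 + 2*F² (O(F) = (F² + F²) + 1 = 2*F² + 1 = 1 + 2*F²)
O(-5)*2 - 150 = (1 + 2*(-5)²)*2 - 150 = (1 + 2*25)*2 - 150 = (1 + 50)*2 - 150 = 51*2 - 150 = 102 - 150 = -48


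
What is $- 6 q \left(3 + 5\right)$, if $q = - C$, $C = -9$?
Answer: $-432$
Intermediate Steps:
$q = 9$ ($q = \left(-1\right) \left(-9\right) = 9$)
$- 6 q \left(3 + 5\right) = \left(-6\right) 9 \left(3 + 5\right) = \left(-54\right) 8 = -432$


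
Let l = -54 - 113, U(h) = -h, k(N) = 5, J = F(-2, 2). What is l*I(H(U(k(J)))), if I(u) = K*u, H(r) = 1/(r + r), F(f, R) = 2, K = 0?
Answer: 0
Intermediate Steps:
J = 2
H(r) = 1/(2*r)
I(u) = 0 (I(u) = 0*u = 0)
l = -167
l*I(H(U(k(J)))) = -167*0 = 0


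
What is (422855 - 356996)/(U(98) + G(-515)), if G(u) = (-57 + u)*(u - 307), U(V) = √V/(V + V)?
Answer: 12138612437952/86660613591551 - 922026*√2/86660613591551 ≈ 0.14007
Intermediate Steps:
U(V) = 1/(2*√V) (U(V) = √V/((2*V)) = (1/(2*V))*√V = 1/(2*√V))
G(u) = (-307 + u)*(-57 + u) (G(u) = (-57 + u)*(-307 + u) = (-307 + u)*(-57 + u))
(422855 - 356996)/(U(98) + G(-515)) = (422855 - 356996)/(1/(2*√98) + (17499 + (-515)² - 364*(-515))) = 65859/((√2/14)/2 + (17499 + 265225 + 187460)) = 65859/(√2/28 + 470184) = 65859/(470184 + √2/28)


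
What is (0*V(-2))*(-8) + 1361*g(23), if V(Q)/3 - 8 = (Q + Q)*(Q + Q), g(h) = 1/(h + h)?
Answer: 1361/46 ≈ 29.587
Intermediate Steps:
g(h) = 1/(2*h)
V(Q) = 24 + 12*Q**2 (V(Q) = 24 + 3*((Q + Q)*(Q + Q)) = 24 + 3*((2*Q)*(2*Q)) = 24 + 3*(4*Q**2) = 24 + 12*Q**2)
(0*V(-2))*(-8) + 1361*g(23) = (0*(24 + 12*(-2)**2))*(-8) + 1361*((1/2)/23) = (0*(24 + 12*4))*(-8) + 1361*((1/2)*(1/23)) = (0*(24 + 48))*(-8) + 1361*(1/46) = (0*72)*(-8) + 1361/46 = 0*(-8) + 1361/46 = 0 + 1361/46 = 1361/46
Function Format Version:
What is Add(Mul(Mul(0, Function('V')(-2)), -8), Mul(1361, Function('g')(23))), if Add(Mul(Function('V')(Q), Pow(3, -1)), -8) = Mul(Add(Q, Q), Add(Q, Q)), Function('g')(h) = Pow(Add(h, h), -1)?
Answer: Rational(1361, 46) ≈ 29.587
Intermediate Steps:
Function('g')(h) = Mul(Rational(1, 2), Pow(h, -1)) (Function('g')(h) = Pow(Mul(2, h), -1) = Mul(Rational(1, 2), Pow(h, -1)))
Function('V')(Q) = Add(24, Mul(12, Pow(Q, 2))) (Function('V')(Q) = Add(24, Mul(3, Mul(Add(Q, Q), Add(Q, Q)))) = Add(24, Mul(3, Mul(Mul(2, Q), Mul(2, Q)))) = Add(24, Mul(3, Mul(4, Pow(Q, 2)))) = Add(24, Mul(12, Pow(Q, 2))))
Add(Mul(Mul(0, Function('V')(-2)), -8), Mul(1361, Function('g')(23))) = Add(Mul(Mul(0, Add(24, Mul(12, Pow(-2, 2)))), -8), Mul(1361, Mul(Rational(1, 2), Pow(23, -1)))) = Add(Mul(Mul(0, Add(24, Mul(12, 4))), -8), Mul(1361, Mul(Rational(1, 2), Rational(1, 23)))) = Add(Mul(Mul(0, Add(24, 48)), -8), Mul(1361, Rational(1, 46))) = Add(Mul(Mul(0, 72), -8), Rational(1361, 46)) = Add(Mul(0, -8), Rational(1361, 46)) = Add(0, Rational(1361, 46)) = Rational(1361, 46)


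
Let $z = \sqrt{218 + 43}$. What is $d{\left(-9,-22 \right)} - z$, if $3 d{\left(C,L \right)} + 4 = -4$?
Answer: $- \frac{8}{3} - 3 \sqrt{29} \approx -18.822$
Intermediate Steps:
$d{\left(C,L \right)} = - \frac{8}{3}$ ($d{\left(C,L \right)} = - \frac{4}{3} + \frac{1}{3} \left(-4\right) = - \frac{4}{3} - \frac{4}{3} = - \frac{8}{3}$)
$z = 3 \sqrt{29}$ ($z = \sqrt{261} = 3 \sqrt{29} \approx 16.155$)
$d{\left(-9,-22 \right)} - z = - \frac{8}{3} - 3 \sqrt{29}$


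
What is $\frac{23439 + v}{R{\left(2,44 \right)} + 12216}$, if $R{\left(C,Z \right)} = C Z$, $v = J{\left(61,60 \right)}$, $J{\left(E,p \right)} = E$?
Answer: $\frac{5875}{3076} \approx 1.9099$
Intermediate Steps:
$v = 61$
$\frac{23439 + v}{R{\left(2,44 \right)} + 12216} = \frac{23439 + 61}{2 \cdot 44 + 12216} = \frac{23500}{88 + 12216} = \frac{23500}{12304} = 23500 \cdot \frac{1}{12304} = \frac{5875}{3076}$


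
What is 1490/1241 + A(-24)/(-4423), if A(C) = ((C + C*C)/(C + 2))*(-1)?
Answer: 72150454/60378373 ≈ 1.1950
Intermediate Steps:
A(C) = -(C + C**2)/(2 + C) (A(C) = ((C + C**2)/(2 + C))*(-1) = -(C + C**2)/(2 + C))
1490/1241 + A(-24)/(-4423) = 1490/1241 - 1*(-24)*(1 - 24)/(2 - 24)/(-4423) = 1490*(1/1241) - 1*(-24)*(-23)/(-22)*(-1/4423) = 1490/1241 - 1*(-24)*(-1/22)*(-23)*(-1/4423) = 1490/1241 + (276/11)*(-1/4423) = 1490/1241 - 276/48653 = 72150454/60378373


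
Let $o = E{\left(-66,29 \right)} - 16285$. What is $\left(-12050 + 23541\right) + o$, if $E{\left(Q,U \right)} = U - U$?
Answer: $-4794$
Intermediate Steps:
$E{\left(Q,U \right)} = 0$
$o = -16285$ ($o = 0 - 16285 = -16285$)
$\left(-12050 + 23541\right) + o = \left(-12050 + 23541\right) - 16285 = 11491 - 16285 = -4794$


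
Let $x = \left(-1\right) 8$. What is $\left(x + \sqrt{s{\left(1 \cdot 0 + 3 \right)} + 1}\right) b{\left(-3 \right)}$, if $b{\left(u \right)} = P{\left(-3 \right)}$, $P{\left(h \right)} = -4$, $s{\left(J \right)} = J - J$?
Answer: $28$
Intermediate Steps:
$s{\left(J \right)} = 0$
$x = -8$
$b{\left(u \right)} = -4$
$\left(x + \sqrt{s{\left(1 \cdot 0 + 3 \right)} + 1}\right) b{\left(-3 \right)} = \left(-8 + \sqrt{0 + 1}\right) \left(-4\right) = \left(-8 + \sqrt{1}\right) \left(-4\right) = \left(-8 + 1\right) \left(-4\right) = \left(-7\right) \left(-4\right) = 28$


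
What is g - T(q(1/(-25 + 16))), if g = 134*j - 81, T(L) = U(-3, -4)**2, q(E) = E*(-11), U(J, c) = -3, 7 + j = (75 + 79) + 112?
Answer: 34616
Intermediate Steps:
j = 259 (j = -7 + ((75 + 79) + 112) = -7 + (154 + 112) = -7 + 266 = 259)
q(E) = -11*E
T(L) = 9 (T(L) = (-3)**2 = 9)
g = 34625 (g = 134*259 - 81 = 34706 - 81 = 34625)
g - T(q(1/(-25 + 16))) = 34625 - 1*9 = 34625 - 9 = 34616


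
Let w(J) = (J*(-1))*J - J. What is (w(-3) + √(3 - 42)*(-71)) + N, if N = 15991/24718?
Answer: -132317/24718 - 71*I*√39 ≈ -5.3531 - 443.4*I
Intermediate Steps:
N = 15991/24718 (N = 15991*(1/24718) = 15991/24718 ≈ 0.64694)
w(J) = -J - J² (w(J) = (-J)*J - J = -J² - J = -J - J²)
(w(-3) + √(3 - 42)*(-71)) + N = (-1*(-3)*(1 - 3) + √(3 - 42)*(-71)) + 15991/24718 = (-1*(-3)*(-2) + √(-39)*(-71)) + 15991/24718 = (-6 + (I*√39)*(-71)) + 15991/24718 = (-6 - 71*I*√39) + 15991/24718 = -132317/24718 - 71*I*√39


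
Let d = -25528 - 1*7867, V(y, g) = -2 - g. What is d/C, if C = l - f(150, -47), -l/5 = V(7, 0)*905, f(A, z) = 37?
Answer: -33395/9013 ≈ -3.7052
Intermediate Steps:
l = 9050 (l = -5*(-2 - 1*0)*905 = -5*(-2 + 0)*905 = -(-10)*905 = -5*(-1810) = 9050)
C = 9013 (C = 9050 - 1*37 = 9050 - 37 = 9013)
d = -33395 (d = -25528 - 7867 = -33395)
d/C = -33395/9013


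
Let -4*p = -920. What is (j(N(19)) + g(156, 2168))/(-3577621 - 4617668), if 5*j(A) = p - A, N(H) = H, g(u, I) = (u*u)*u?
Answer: -18982291/40976445 ≈ -0.46325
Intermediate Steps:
p = 230 (p = -¼*(-920) = 230)
g(u, I) = u³ (g(u, I) = u²*u = u³)
j(A) = 46 - A/5 (j(A) = (230 - A)/5 = 46 - A/5)
(j(N(19)) + g(156, 2168))/(-3577621 - 4617668) = ((46 - ⅕*19) + 156³)/(-3577621 - 4617668) = ((46 - 19/5) + 3796416)/(-8195289) = (211/5 + 3796416)*(-1/8195289) = (18982291/5)*(-1/8195289) = -18982291/40976445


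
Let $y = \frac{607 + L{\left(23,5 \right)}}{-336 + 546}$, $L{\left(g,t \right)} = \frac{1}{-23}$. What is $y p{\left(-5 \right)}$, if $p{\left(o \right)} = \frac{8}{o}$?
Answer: $- \frac{11168}{2415} \approx -4.6244$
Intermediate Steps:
$L{\left(g,t \right)} = - \frac{1}{23}$
$y = \frac{1396}{483}$ ($y = \frac{607 - \frac{1}{23}}{-336 + 546} = \frac{13960}{23 \cdot 210} = \frac{13960}{23} \cdot \frac{1}{210} = \frac{1396}{483} \approx 2.8903$)
$y p{\left(-5 \right)} = \frac{1396 \frac{8}{-5}}{483} = \frac{1396 \cdot 8 \left(- \frac{1}{5}\right)}{483} = \frac{1396}{483} \left(- \frac{8}{5}\right) = - \frac{11168}{2415}$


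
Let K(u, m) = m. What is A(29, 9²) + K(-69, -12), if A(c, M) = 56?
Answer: 44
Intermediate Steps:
A(29, 9²) + K(-69, -12) = 56 - 12 = 44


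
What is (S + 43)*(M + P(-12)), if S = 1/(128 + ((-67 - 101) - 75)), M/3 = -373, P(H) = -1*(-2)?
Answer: -5522448/115 ≈ -48021.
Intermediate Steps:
P(H) = 2
M = -1119 (M = 3*(-373) = -1119)
S = -1/115 (S = 1/(128 + (-168 - 75)) = 1/(128 - 243) = 1/(-115) = -1/115 ≈ -0.0086956)
(S + 43)*(M + P(-12)) = (-1/115 + 43)*(-1119 + 2) = (4944/115)*(-1117) = -5522448/115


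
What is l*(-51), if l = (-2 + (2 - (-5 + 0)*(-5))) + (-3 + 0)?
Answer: 1428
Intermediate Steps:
l = -28 (l = (-2 + (2 - (-5)*(-5))) - 3 = (-2 + (2 - 1*25)) - 3 = (-2 + (2 - 25)) - 3 = (-2 - 23) - 3 = -25 - 3 = -28)
l*(-51) = -28*(-51) = 1428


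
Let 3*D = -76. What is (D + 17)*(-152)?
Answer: 3800/3 ≈ 1266.7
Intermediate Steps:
D = -76/3 (D = (⅓)*(-76) = -76/3 ≈ -25.333)
(D + 17)*(-152) = (-76/3 + 17)*(-152) = -25/3*(-152) = 3800/3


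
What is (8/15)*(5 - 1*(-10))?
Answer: 8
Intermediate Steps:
(8/15)*(5 - 1*(-10)) = ((1/15)*8)*(5 + 10) = (8/15)*15 = 8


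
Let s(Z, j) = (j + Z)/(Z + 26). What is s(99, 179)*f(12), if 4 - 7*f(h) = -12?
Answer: 4448/875 ≈ 5.0834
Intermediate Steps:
f(h) = 16/7 (f(h) = 4/7 - ⅐*(-12) = 4/7 + 12/7 = 16/7)
s(Z, j) = (Z + j)/(26 + Z)
s(99, 179)*f(12) = ((99 + 179)/(26 + 99))*(16/7) = (278/125)*(16/7) = 4448/875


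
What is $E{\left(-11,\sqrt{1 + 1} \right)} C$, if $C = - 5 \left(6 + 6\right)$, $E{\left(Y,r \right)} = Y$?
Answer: $660$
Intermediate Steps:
$C = -60$ ($C = \left(-5\right) 12 = -60$)
$E{\left(-11,\sqrt{1 + 1} \right)} C = \left(-11\right) \left(-60\right) = 660$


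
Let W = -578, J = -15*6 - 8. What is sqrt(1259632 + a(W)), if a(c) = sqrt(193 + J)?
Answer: sqrt(1259632 + sqrt(95)) ≈ 1122.3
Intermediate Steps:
J = -98 (J = -90 - 8 = -98)
a(c) = sqrt(95) (a(c) = sqrt(193 - 98) = sqrt(95))
sqrt(1259632 + a(W)) = sqrt(1259632 + sqrt(95))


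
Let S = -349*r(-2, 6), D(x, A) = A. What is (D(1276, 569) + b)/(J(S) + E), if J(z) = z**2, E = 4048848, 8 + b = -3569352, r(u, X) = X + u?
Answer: -3568791/5997664 ≈ -0.59503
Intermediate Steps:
b = -3569360 (b = -8 - 3569352 = -3569360)
S = -1396 (S = -349*(6 - 2) = -349*4 = -1396)
(D(1276, 569) + b)/(J(S) + E) = (569 - 3569360)/((-1396)**2 + 4048848) = -3568791/(1948816 + 4048848) = -3568791/5997664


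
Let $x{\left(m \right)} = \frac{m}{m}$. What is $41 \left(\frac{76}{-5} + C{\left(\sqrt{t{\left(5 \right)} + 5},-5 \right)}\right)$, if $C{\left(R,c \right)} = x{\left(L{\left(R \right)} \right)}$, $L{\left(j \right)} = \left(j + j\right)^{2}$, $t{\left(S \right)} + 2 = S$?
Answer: $- \frac{2911}{5} \approx -582.2$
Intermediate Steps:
$t{\left(S \right)} = -2 + S$
$L{\left(j \right)} = 4 j^{2}$ ($L{\left(j \right)} = \left(2 j\right)^{2} = 4 j^{2}$)
$x{\left(m \right)} = 1$
$C{\left(R,c \right)} = 1$
$41 \left(\frac{76}{-5} + C{\left(\sqrt{t{\left(5 \right)} + 5},-5 \right)}\right) = 41 \left(\frac{76}{-5} + 1\right) = 41 \left(76 \left(- \frac{1}{5}\right) + 1\right) = 41 \left(- \frac{76}{5} + 1\right) = 41 \left(- \frac{71}{5}\right) = - \frac{2911}{5}$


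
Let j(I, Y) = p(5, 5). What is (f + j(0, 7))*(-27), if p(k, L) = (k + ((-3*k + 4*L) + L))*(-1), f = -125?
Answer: 3780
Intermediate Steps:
p(k, L) = -5*L + 2*k (p(k, L) = (k + (-3*k + 5*L))*(-1) = (-2*k + 5*L)*(-1) = -5*L + 2*k)
j(I, Y) = -15 (j(I, Y) = -5*5 + 2*5 = -25 + 10 = -15)
(f + j(0, 7))*(-27) = (-125 - 15)*(-27) = -140*(-27) = 3780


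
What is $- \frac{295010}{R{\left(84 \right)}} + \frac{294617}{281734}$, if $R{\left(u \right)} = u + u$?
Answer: $- \frac{20766212921}{11832828} \approx -1755.0$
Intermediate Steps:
$R{\left(u \right)} = 2 u$
$- \frac{295010}{R{\left(84 \right)}} + \frac{294617}{281734} = - \frac{295010}{2 \cdot 84} + \frac{294617}{281734} = - \frac{295010}{168} + 294617 \cdot \frac{1}{281734} = \left(-295010\right) \frac{1}{168} + \frac{294617}{281734} = - \frac{147505}{84} + \frac{294617}{281734} = - \frac{20766212921}{11832828}$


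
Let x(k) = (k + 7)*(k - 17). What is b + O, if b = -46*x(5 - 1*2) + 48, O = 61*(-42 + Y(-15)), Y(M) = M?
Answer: 3011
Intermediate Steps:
O = -3477 (O = 61*(-42 - 15) = 61*(-57) = -3477)
x(k) = (-17 + k)*(7 + k) (x(k) = (7 + k)*(-17 + k) = (-17 + k)*(7 + k))
b = 6488 (b = -46*(-119 + (5 - 1*2)² - 10*(5 - 1*2)) + 48 = -46*(-119 + (5 - 2)² - 10*(5 - 2)) + 48 = -46*(-119 + 3² - 10*3) + 48 = -46*(-119 + 9 - 30) + 48 = -46*(-140) + 48 = 6440 + 48 = 6488)
b + O = 6488 - 3477 = 3011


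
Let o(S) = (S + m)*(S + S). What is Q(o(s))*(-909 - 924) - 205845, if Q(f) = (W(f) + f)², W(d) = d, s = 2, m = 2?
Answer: -2082837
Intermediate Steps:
o(S) = 2*S*(2 + S) (o(S) = (S + 2)*(S + S) = (2 + S)*(2*S) = 2*S*(2 + S))
Q(f) = 4*f² (Q(f) = (f + f)² = (2*f)² = 4*f²)
Q(o(s))*(-909 - 924) - 205845 = (4*(2*2*(2 + 2))²)*(-909 - 924) - 205845 = (4*(2*2*4)²)*(-1833) - 205845 = (4*16²)*(-1833) - 205845 = (4*256)*(-1833) - 205845 = 1024*(-1833) - 205845 = -1876992 - 205845 = -2082837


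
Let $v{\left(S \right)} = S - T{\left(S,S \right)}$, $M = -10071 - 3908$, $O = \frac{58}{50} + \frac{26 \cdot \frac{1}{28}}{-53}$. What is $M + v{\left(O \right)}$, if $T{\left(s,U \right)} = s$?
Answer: $-13979$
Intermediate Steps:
$O = \frac{21193}{18550}$ ($O = 58 \cdot \frac{1}{50} + 26 \cdot \frac{1}{28} \left(- \frac{1}{53}\right) = \frac{29}{25} + \frac{13}{14} \left(- \frac{1}{53}\right) = \frac{29}{25} - \frac{13}{742} = \frac{21193}{18550} \approx 1.1425$)
$M = -13979$ ($M = -10071 - 3908 = -13979$)
$v{\left(S \right)} = 0$ ($v{\left(S \right)} = S - S = 0$)
$M + v{\left(O \right)} = -13979 + 0 = -13979$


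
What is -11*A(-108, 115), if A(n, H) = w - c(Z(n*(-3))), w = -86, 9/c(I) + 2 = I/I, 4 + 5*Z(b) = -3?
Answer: 847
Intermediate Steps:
Z(b) = -7/5 (Z(b) = -⅘ + (⅕)*(-3) = -⅘ - ⅗ = -7/5)
c(I) = -9 (c(I) = 9/(-2 + I/I) = 9/(-2 + 1) = 9/(-1) = 9*(-1) = -9)
A(n, H) = -77 (A(n, H) = -86 - 1*(-9) = -86 + 9 = -77)
-11*A(-108, 115) = -11*(-77) = 847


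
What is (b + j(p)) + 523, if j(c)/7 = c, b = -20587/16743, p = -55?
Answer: 2289947/16743 ≈ 136.77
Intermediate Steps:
b = -20587/16743 (b = -20587*1/16743 = -20587/16743 ≈ -1.2296)
j(c) = 7*c
(b + j(p)) + 523 = (-20587/16743 + 7*(-55)) + 523 = (-20587/16743 - 385) + 523 = -6466642/16743 + 523 = 2289947/16743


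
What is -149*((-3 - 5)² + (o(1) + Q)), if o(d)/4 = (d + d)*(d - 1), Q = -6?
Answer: -8642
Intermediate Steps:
o(d) = 8*d*(-1 + d) (o(d) = 4*((d + d)*(d - 1)) = 4*((2*d)*(-1 + d)) = 4*(2*d*(-1 + d)) = 8*d*(-1 + d))
-149*((-3 - 5)² + (o(1) + Q)) = -149*((-3 - 5)² + (8*1*(-1 + 1) - 6)) = -149*((-8)² + (8*1*0 - 6)) = -149*(64 + (0 - 6)) = -149*(64 - 6) = -149*58 = -8642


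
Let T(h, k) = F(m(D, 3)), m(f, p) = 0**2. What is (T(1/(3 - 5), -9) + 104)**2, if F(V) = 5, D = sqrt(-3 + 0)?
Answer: 11881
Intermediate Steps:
D = I*sqrt(3) (D = sqrt(-3) = I*sqrt(3) ≈ 1.732*I)
m(f, p) = 0
T(h, k) = 5
(T(1/(3 - 5), -9) + 104)**2 = (5 + 104)**2 = 109**2 = 11881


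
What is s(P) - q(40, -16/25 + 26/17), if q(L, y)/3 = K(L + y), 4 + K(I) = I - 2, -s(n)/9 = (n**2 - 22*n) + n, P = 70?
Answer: -13164234/425 ≈ -30975.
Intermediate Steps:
s(n) = -9*n**2 + 189*n (s(n) = -9*((n**2 - 22*n) + n) = -9*(n**2 - 21*n) = -9*n**2 + 189*n)
K(I) = -6 + I (K(I) = -4 + (I - 2) = -4 + (-2 + I) = -6 + I)
q(L, y) = -18 + 3*L + 3*y (q(L, y) = 3*(-6 + (L + y)) = 3*(-6 + L + y) = -18 + 3*L + 3*y)
s(P) - q(40, -16/25 + 26/17) = 9*70*(21 - 1*70) - (-18 + 3*40 + 3*(-16/25 + 26/17)) = 9*70*(21 - 70) - (-18 + 120 + 3*(-16*1/25 + 26*(1/17))) = 9*70*(-49) - (-18 + 120 + 3*(-16/25 + 26/17)) = -30870 - (-18 + 120 + 3*(378/425)) = -30870 - (-18 + 120 + 1134/425) = -30870 - 1*44484/425 = -30870 - 44484/425 = -13164234/425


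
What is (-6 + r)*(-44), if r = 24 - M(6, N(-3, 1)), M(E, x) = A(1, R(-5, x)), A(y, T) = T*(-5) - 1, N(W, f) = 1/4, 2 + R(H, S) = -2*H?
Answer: -2596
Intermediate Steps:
R(H, S) = -2 - 2*H
N(W, f) = ¼
A(y, T) = -1 - 5*T (A(y, T) = -5*T - 1 = -1 - 5*T)
M(E, x) = -41 (M(E, x) = -1 - 5*(-2 - 2*(-5)) = -1 - 5*(-2 + 10) = -1 - 5*8 = -1 - 40 = -41)
r = 65 (r = 24 - 1*(-41) = 24 + 41 = 65)
(-6 + r)*(-44) = (-6 + 65)*(-44) = 59*(-44) = -2596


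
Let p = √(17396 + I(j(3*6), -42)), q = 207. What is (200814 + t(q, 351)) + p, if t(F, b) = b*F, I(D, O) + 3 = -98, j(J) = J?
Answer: 273471 + √17295 ≈ 2.7360e+5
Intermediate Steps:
I(D, O) = -101 (I(D, O) = -3 - 98 = -101)
t(F, b) = F*b
p = √17295 (p = √(17396 - 101) = √17295 ≈ 131.51)
(200814 + t(q, 351)) + p = (200814 + 207*351) + √17295 = (200814 + 72657) + √17295 = 273471 + √17295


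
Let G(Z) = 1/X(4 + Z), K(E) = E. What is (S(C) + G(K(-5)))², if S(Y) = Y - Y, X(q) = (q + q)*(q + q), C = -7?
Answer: 1/16 ≈ 0.062500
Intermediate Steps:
X(q) = 4*q² (X(q) = (2*q)*(2*q) = 4*q²)
S(Y) = 0
G(Z) = 1/(4*(4 + Z)²)
(S(C) + G(K(-5)))² = (0 + 1/(4*(4 - 5)²))² = (0 + (¼)/(-1)²)² = (0 + (¼)*1)² = (0 + ¼)² = (¼)² = 1/16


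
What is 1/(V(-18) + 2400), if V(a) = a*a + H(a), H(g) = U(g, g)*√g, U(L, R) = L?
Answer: 227/618834 + 3*I*√2/412556 ≈ 0.00036682 + 1.0284e-5*I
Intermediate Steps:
H(g) = g^(3/2) (H(g) = g*√g = g^(3/2))
V(a) = a² + a^(3/2) (V(a) = a*a + a^(3/2) = a² + a^(3/2))
1/(V(-18) + 2400) = 1/(((-18)² + (-18)^(3/2)) + 2400) = 1/((324 - 54*I*√2) + 2400) = 1/(2724 - 54*I*√2)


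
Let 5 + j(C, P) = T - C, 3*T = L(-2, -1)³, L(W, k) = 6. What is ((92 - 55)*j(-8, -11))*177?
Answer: 491175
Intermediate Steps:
T = 72 (T = (⅓)*6³ = (⅓)*216 = 72)
j(C, P) = 67 - C (j(C, P) = -5 + (72 - C) = 67 - C)
((92 - 55)*j(-8, -11))*177 = ((92 - 55)*(67 - 1*(-8)))*177 = (37*(67 + 8))*177 = (37*75)*177 = 2775*177 = 491175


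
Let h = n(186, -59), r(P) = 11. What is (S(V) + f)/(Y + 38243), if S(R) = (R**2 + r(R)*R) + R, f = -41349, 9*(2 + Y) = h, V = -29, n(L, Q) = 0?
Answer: -40856/38241 ≈ -1.0684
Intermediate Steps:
h = 0
Y = -2 (Y = -2 + (1/9)*0 = -2 + 0 = -2)
S(R) = R**2 + 12*R (S(R) = (R**2 + 11*R) + R = R**2 + 12*R)
(S(V) + f)/(Y + 38243) = (-29*(12 - 29) - 41349)/(-2 + 38243) = (-29*(-17) - 41349)/38241 = (493 - 41349)*(1/38241) = -40856*1/38241 = -40856/38241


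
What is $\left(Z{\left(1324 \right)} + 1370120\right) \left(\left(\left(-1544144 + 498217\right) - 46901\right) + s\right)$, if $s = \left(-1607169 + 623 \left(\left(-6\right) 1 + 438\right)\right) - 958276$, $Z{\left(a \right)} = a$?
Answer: $-4648011603828$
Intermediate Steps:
$s = -2296309$ ($s = \left(-1607169 + 623 \left(-6 + 438\right)\right) - 958276 = \left(-1607169 + 623 \cdot 432\right) - 958276 = \left(-1607169 + 269136\right) - 958276 = -1338033 - 958276 = -2296309$)
$\left(Z{\left(1324 \right)} + 1370120\right) \left(\left(\left(-1544144 + 498217\right) - 46901\right) + s\right) = \left(1324 + 1370120\right) \left(\left(\left(-1544144 + 498217\right) - 46901\right) - 2296309\right) = 1371444 \left(\left(-1045927 - 46901\right) - 2296309\right) = 1371444 \left(-1092828 - 2296309\right) = 1371444 \left(-3389137\right) = -4648011603828$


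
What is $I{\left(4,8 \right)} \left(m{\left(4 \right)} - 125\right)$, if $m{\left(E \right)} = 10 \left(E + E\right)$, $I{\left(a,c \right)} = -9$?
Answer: $405$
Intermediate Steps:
$m{\left(E \right)} = 20 E$ ($m{\left(E \right)} = 10 \cdot 2 E = 20 E$)
$I{\left(4,8 \right)} \left(m{\left(4 \right)} - 125\right) = - 9 \left(20 \cdot 4 - 125\right) = - 9 \left(80 - 125\right) = \left(-9\right) \left(-45\right) = 405$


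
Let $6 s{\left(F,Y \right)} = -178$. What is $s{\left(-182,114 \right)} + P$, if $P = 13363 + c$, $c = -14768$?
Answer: $- \frac{4304}{3} \approx -1434.7$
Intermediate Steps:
$s{\left(F,Y \right)} = - \frac{89}{3}$ ($s{\left(F,Y \right)} = \frac{1}{6} \left(-178\right) = - \frac{89}{3}$)
$P = -1405$ ($P = 13363 - 14768 = -1405$)
$s{\left(-182,114 \right)} + P = - \frac{89}{3} - 1405 = - \frac{4304}{3}$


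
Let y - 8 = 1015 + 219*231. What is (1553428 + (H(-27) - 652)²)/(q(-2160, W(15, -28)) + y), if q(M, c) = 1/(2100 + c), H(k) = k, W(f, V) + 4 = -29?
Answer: 4163907423/106682005 ≈ 39.031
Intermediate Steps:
W(f, V) = -33 (W(f, V) = -4 - 29 = -33)
y = 51612 (y = 8 + (1015 + 219*231) = 8 + (1015 + 50589) = 8 + 51604 = 51612)
(1553428 + (H(-27) - 652)²)/(q(-2160, W(15, -28)) + y) = (1553428 + (-27 - 652)²)/(1/(2100 - 33) + 51612) = (1553428 + (-679)²)/(1/2067 + 51612) = (1553428 + 461041)/(1/2067 + 51612) = 2014469/(106682005/2067) = 2014469*(2067/106682005) = 4163907423/106682005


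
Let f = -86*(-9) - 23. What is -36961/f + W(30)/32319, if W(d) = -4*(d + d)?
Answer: -398240933/8090523 ≈ -49.223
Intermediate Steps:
W(d) = -8*d
f = 751 (f = 774 - 23 = 751)
-36961/f + W(30)/32319 = -36961/751 - 8*30/32319 = -36961*1/751 - 240*1/32319 = -36961/751 - 80/10773 = -398240933/8090523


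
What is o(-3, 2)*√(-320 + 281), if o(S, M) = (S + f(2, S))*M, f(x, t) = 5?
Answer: 4*I*√39 ≈ 24.98*I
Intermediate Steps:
o(S, M) = M*(5 + S) (o(S, M) = (S + 5)*M = (5 + S)*M = M*(5 + S))
o(-3, 2)*√(-320 + 281) = (2*(5 - 3))*√(-320 + 281) = (2*2)*√(-39) = 4*(I*√39) = 4*I*√39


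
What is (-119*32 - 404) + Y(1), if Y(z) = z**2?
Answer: -4211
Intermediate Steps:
(-119*32 - 404) + Y(1) = (-119*32 - 404) + 1**2 = (-3808 - 404) + 1 = -4212 + 1 = -4211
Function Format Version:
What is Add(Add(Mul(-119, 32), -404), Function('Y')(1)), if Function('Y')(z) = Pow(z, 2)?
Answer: -4211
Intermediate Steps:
Add(Add(Mul(-119, 32), -404), Function('Y')(1)) = Add(Add(Mul(-119, 32), -404), Pow(1, 2)) = Add(Add(-3808, -404), 1) = Add(-4212, 1) = -4211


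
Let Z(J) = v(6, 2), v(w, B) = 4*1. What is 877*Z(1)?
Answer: 3508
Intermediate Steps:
v(w, B) = 4
Z(J) = 4
877*Z(1) = 877*4 = 3508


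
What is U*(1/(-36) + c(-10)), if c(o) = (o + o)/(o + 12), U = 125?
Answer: -45125/36 ≈ -1253.5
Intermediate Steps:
c(o) = 2*o/(12 + o) (c(o) = (2*o)/(12 + o) = 2*o/(12 + o))
U*(1/(-36) + c(-10)) = 125*(1/(-36) + 2*(-10)/(12 - 10)) = 125*(-1/36 + 2*(-10)/2) = 125*(-1/36 + 2*(-10)*(1/2)) = 125*(-1/36 - 10) = 125*(-361/36) = -45125/36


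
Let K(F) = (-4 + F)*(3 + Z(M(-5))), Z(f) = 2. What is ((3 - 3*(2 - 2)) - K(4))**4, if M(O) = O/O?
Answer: 81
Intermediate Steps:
M(O) = 1
K(F) = -20 + 5*F (K(F) = (-4 + F)*(3 + 2) = (-4 + F)*5 = -20 + 5*F)
((3 - 3*(2 - 2)) - K(4))**4 = ((3 - 3*(2 - 2)) - (-20 + 5*4))**4 = ((3 - 3*0) - (-20 + 20))**4 = ((3 - 1*0) - 1*0)**4 = ((3 + 0) + 0)**4 = (3 + 0)**4 = 3**4 = 81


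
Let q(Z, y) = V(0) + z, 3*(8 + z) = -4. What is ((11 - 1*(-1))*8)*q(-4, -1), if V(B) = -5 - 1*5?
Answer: -1856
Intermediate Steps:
z = -28/3 (z = -8 + (⅓)*(-4) = -8 - 4/3 = -28/3 ≈ -9.3333)
V(B) = -10 (V(B) = -5 - 5 = -10)
q(Z, y) = -58/3 (q(Z, y) = -10 - 28/3 = -58/3)
((11 - 1*(-1))*8)*q(-4, -1) = ((11 - 1*(-1))*8)*(-58/3) = ((11 + 1)*8)*(-58/3) = (12*8)*(-58/3) = 96*(-58/3) = -1856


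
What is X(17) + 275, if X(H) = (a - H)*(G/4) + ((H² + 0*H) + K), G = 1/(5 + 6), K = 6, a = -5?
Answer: 1139/2 ≈ 569.50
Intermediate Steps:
G = 1/11 ≈ 0.090909
X(H) = 259/44 + H² - H/44 (X(H) = (-5 - H)*((1/11)/4) + ((H² + 0*H) + 6) = (-5 - H)*((1/11)*(¼)) + ((H² + 0) + 6) = (-5 - H)*(1/44) + (H² + 6) = (-5/44 - H/44) + (6 + H²) = 259/44 + H² - H/44)
X(17) + 275 = (259/44 + 17² - 1/44*17) + 275 = (259/44 + 289 - 17/44) + 275 = 589/2 + 275 = 1139/2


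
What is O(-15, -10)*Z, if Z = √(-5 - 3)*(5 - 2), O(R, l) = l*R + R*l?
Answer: 1800*I*√2 ≈ 2545.6*I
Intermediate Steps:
O(R, l) = 2*R*l (O(R, l) = R*l + R*l = 2*R*l)
Z = 6*I*√2 (Z = √(-8)*3 = (2*I*√2)*3 = 6*I*√2 ≈ 8.4853*I)
O(-15, -10)*Z = (2*(-15)*(-10))*(6*I*√2) = 300*(6*I*√2) = 1800*I*√2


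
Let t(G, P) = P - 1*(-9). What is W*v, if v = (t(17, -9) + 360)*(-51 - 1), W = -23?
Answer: 430560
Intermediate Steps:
t(G, P) = 9 + P (t(G, P) = P + 9 = 9 + P)
v = -18720 (v = ((9 - 9) + 360)*(-51 - 1) = (0 + 360)*(-52) = 360*(-52) = -18720)
W*v = -23*(-18720) = 430560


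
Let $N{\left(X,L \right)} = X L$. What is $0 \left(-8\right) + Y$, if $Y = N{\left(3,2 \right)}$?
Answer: $6$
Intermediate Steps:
$N{\left(X,L \right)} = L X$
$Y = 6$ ($Y = 2 \cdot 3 = 6$)
$0 \left(-8\right) + Y = 0 \left(-8\right) + 6 = 0 + 6 = 6$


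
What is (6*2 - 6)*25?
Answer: 150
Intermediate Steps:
(6*2 - 6)*25 = (12 - 6)*25 = 6*25 = 150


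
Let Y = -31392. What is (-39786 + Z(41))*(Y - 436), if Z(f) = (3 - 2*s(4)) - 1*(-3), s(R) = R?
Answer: 1266372464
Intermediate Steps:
Z(f) = -2 (Z(f) = (3 - 2*4) - 1*(-3) = (3 - 8) + 3 = -5 + 3 = -2)
(-39786 + Z(41))*(Y - 436) = (-39786 - 2)*(-31392 - 436) = -39788*(-31828) = 1266372464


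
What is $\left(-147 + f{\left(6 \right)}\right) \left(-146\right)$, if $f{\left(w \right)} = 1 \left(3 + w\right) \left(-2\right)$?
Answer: $24090$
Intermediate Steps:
$f{\left(w \right)} = -6 - 2 w$ ($f{\left(w \right)} = \left(3 + w\right) \left(-2\right) = -6 - 2 w$)
$\left(-147 + f{\left(6 \right)}\right) \left(-146\right) = \left(-147 - 18\right) \left(-146\right) = \left(-165\right) \left(-146\right) = 24090$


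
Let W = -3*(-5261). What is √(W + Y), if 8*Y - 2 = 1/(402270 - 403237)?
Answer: √236139893414/3868 ≈ 125.63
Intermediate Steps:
Y = 1933/7736 (Y = ¼ + 1/(8*(402270 - 403237)) = ¼ + (⅛)/(-967) = ¼ + (⅛)*(-1/967) = ¼ - 1/7736 = 1933/7736 ≈ 0.24987)
W = 15783
√(W + Y) = √(15783 + 1933/7736) = √(122099221/7736) = √236139893414/3868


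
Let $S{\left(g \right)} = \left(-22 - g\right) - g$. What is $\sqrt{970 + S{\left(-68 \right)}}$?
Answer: $2 \sqrt{271} \approx 32.924$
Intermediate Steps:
$S{\left(g \right)} = -22 - 2 g$
$\sqrt{970 + S{\left(-68 \right)}} = \sqrt{970 - -114} = \sqrt{970 + \left(-22 + 136\right)} = \sqrt{970 + 114} = \sqrt{1084} = 2 \sqrt{271}$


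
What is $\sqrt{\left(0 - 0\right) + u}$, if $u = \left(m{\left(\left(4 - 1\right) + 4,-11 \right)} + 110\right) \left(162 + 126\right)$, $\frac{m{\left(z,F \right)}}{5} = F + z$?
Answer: $72 \sqrt{5} \approx 161.0$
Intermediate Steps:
$m{\left(z,F \right)} = 5 F + 5 z$ ($m{\left(z,F \right)} = 5 \left(F + z\right) = 5 F + 5 z$)
$u = 25920$ ($u = \left(\left(5 \left(-11\right) + 5 \left(\left(4 - 1\right) + 4\right)\right) + 110\right) \left(162 + 126\right) = \left(\left(-55 + 5 \left(3 + 4\right)\right) + 110\right) 288 = \left(\left(-55 + 5 \cdot 7\right) + 110\right) 288 = \left(\left(-55 + 35\right) + 110\right) 288 = \left(-20 + 110\right) 288 = 90 \cdot 288 = 25920$)
$\sqrt{\left(0 - 0\right) + u} = \sqrt{\left(0 - 0\right) + 25920} = \sqrt{\left(0 + 0\right) + 25920} = \sqrt{0 + 25920} = \sqrt{25920} = 72 \sqrt{5}$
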